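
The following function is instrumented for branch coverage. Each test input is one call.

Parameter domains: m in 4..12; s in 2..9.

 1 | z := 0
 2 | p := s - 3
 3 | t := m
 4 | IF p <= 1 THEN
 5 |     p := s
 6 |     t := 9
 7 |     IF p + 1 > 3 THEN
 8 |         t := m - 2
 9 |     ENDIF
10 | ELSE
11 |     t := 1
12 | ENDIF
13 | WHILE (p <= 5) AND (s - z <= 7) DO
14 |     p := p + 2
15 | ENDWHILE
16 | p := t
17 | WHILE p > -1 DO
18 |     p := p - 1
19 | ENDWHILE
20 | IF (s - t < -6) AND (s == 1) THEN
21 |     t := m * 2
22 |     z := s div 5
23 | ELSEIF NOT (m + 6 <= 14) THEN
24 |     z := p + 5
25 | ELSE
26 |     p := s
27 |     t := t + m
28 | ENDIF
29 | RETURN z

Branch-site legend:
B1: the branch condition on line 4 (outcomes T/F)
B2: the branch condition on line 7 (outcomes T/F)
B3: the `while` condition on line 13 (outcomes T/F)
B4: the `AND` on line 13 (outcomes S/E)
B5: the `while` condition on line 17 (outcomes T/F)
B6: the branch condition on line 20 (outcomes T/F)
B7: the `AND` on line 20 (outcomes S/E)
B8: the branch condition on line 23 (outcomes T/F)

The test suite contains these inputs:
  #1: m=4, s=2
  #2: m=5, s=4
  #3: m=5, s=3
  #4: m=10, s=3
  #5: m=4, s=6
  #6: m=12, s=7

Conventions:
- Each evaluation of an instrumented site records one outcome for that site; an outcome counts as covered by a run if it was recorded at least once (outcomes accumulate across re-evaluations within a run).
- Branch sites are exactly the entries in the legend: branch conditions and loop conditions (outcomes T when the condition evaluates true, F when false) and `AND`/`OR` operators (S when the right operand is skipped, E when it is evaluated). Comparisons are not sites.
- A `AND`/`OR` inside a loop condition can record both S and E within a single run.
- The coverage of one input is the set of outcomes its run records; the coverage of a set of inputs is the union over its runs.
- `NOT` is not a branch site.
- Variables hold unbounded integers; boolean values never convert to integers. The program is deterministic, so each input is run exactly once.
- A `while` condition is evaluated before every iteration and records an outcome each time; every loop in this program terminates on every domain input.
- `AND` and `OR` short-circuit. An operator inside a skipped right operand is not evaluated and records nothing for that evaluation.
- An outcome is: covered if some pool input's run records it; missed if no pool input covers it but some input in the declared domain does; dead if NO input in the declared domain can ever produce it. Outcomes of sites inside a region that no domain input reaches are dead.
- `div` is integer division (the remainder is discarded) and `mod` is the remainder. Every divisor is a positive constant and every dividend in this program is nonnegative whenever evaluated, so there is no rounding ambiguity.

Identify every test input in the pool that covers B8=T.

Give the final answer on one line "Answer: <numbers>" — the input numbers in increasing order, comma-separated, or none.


input #1 (m=4, s=2): misses B8=T
input #2 (m=5, s=4): misses B8=T
input #3 (m=5, s=3): misses B8=T
input #4 (m=10, s=3): covers B8=T
input #5 (m=4, s=6): misses B8=T
input #6 (m=12, s=7): covers B8=T
Answer: 4, 6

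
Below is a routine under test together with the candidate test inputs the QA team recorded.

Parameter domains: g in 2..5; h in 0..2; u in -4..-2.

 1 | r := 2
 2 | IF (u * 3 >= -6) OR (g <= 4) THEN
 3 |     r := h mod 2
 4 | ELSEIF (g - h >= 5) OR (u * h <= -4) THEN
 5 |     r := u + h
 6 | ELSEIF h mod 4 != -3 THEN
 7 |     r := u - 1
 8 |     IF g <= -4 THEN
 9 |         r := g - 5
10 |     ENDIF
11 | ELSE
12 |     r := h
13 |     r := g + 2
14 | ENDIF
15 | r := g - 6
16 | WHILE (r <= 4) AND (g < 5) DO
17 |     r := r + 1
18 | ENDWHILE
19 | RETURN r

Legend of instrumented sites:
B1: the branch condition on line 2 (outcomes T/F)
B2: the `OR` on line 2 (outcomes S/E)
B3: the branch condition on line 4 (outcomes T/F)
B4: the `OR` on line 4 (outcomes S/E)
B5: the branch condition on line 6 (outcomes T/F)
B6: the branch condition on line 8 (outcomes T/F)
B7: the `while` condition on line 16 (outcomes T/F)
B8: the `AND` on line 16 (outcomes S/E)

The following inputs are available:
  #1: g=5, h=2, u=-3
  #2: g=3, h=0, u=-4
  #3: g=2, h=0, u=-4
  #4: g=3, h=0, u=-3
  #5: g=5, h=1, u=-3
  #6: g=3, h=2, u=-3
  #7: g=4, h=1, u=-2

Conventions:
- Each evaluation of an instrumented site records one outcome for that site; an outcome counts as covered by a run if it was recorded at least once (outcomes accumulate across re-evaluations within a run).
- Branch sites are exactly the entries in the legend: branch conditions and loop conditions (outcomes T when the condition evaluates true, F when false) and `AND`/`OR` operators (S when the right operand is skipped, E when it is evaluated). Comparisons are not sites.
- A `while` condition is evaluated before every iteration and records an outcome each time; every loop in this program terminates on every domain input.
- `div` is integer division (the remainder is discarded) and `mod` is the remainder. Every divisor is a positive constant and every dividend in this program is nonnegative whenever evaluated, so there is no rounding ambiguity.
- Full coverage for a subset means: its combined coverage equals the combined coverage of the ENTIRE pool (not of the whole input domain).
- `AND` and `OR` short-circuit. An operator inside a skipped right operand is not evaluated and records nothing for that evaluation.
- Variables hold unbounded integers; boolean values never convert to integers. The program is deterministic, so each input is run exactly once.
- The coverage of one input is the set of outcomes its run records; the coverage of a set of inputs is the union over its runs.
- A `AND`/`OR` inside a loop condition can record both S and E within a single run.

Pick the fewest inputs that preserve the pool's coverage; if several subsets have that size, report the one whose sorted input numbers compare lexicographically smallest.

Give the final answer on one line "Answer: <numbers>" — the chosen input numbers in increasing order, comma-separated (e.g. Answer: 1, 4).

#1 (g=5, h=2, u=-3) -> B2->E, B1->F, B4->E, B3->T, B8->E, B7->F; covered: B1=F, B2=E, B3=T, B4=E, B7=F, B8=E
#2 (g=3, h=0, u=-4) -> B2->E, B1->T, B8->E, B7->T, B8->E, B7->T, B8->E, B7->T, B8->E, B7->T, B8->E, B7->T, B8->E, B7->T, ...; covered: B1=T, B2=E, B7=T, B7=F, B8=S, B8=E
#3 (g=2, h=0, u=-4) -> B2->E, B1->T, B8->E, B7->T, B8->E, B7->T, B8->E, B7->T, B8->E, B7->T, B8->E, B7->T, B8->E, B7->T, ...; covered: B1=T, B2=E, B7=T, B7=F, B8=S, B8=E
#4 (g=3, h=0, u=-3) -> B2->E, B1->T, B8->E, B7->T, B8->E, B7->T, B8->E, B7->T, B8->E, B7->T, B8->E, B7->T, B8->E, B7->T, ...; covered: B1=T, B2=E, B7=T, B7=F, B8=S, B8=E
#5 (g=5, h=1, u=-3) -> B2->E, B1->F, B4->E, B3->F, B5->T, B6->F, B8->E, B7->F; covered: B1=F, B2=E, B3=F, B4=E, B5=T, B6=F, B7=F, B8=E
#6 (g=3, h=2, u=-3) -> B2->E, B1->T, B8->E, B7->T, B8->E, B7->T, B8->E, B7->T, B8->E, B7->T, B8->E, B7->T, B8->E, B7->T, ...; covered: B1=T, B2=E, B7=T, B7=F, B8=S, B8=E
#7 (g=4, h=1, u=-2) -> B2->S, B1->T, B8->E, B7->T, B8->E, B7->T, B8->E, B7->T, B8->E, B7->T, B8->E, B7->T, B8->E, B7->T, ...; covered: B1=T, B2=S, B7=T, B7=F, B8=S, B8=E
together the pool reaches 13 outcomes: B1=T, B1=F, B2=S, B2=E, B3=T, B3=F, B4=E, B5=T, B6=F, B7=T, B7=F, B8=S, B8=E
size 1 is not enough: best union over all size-1 subsets is 8/13
size 2 is not enough: best union over all size-2 subsets is 12/13
size 3: inputs {1, 5, 7} cover all 13 outcomes, and no lexicographically smaller subset of this size does

Answer: 1, 5, 7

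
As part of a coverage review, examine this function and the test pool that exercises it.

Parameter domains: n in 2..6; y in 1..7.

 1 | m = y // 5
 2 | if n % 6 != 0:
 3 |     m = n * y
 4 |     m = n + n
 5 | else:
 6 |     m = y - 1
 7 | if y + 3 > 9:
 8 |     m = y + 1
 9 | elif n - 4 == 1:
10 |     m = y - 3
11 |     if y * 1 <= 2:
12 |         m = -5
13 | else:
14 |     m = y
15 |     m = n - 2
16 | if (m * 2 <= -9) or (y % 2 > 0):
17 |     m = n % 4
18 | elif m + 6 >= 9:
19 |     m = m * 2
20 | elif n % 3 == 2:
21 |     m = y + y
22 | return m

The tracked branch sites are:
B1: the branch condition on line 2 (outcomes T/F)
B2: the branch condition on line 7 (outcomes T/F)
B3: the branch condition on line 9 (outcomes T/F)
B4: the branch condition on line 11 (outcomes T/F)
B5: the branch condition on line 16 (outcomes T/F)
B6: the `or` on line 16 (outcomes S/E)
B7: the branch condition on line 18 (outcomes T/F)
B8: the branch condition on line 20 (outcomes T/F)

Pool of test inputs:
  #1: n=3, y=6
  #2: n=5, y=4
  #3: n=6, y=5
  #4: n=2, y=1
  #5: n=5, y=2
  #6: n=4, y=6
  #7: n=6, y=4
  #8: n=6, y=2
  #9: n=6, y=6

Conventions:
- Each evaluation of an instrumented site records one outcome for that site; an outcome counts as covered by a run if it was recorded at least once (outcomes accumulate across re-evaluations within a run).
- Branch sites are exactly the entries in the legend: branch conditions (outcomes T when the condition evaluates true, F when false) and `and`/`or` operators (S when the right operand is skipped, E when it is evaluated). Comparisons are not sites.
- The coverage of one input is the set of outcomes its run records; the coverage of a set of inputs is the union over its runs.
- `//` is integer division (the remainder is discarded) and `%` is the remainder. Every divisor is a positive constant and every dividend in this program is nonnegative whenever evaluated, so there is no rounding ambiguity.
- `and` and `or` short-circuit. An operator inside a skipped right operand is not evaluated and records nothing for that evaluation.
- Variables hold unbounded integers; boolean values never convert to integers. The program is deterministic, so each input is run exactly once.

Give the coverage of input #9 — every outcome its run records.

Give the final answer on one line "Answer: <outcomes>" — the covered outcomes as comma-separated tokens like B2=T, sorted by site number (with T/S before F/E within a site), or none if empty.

Event log for input #9 (n=6, y=6):
  B1->F, B2->F, B3->F, B6->E, B5->F, B7->T
collecting distinct outcomes: B1=F, B2=F, B3=F, B5=F, B6=E, B7=T

Answer: B1=F, B2=F, B3=F, B5=F, B6=E, B7=T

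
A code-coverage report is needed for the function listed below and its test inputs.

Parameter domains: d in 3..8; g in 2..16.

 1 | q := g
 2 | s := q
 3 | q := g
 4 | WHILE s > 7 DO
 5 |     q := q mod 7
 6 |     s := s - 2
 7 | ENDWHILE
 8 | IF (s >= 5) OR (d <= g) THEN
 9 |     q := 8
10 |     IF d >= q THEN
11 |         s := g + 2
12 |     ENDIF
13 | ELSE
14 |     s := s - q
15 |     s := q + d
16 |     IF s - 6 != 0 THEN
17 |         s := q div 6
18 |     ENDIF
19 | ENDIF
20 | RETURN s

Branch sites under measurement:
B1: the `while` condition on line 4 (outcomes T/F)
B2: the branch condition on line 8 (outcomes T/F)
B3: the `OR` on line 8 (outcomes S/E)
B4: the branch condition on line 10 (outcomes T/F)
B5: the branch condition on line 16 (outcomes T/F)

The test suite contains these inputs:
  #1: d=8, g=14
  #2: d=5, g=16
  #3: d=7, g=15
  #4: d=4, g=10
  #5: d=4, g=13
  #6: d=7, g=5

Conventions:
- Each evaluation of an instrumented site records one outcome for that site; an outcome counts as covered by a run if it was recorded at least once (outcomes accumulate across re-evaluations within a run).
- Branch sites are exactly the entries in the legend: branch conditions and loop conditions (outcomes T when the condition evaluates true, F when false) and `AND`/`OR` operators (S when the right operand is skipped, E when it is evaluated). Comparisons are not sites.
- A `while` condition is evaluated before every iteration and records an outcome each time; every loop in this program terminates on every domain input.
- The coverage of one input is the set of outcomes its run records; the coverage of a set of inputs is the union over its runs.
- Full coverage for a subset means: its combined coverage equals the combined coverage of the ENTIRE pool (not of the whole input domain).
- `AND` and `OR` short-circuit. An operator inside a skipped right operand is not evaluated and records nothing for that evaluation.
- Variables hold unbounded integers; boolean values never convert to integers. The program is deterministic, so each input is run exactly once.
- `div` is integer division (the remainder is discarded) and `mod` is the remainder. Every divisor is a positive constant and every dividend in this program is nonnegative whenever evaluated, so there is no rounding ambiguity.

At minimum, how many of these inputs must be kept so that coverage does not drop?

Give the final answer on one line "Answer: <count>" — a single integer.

#1 (d=8, g=14) -> B1->T, B1->T, B1->T, B1->T, B1->F, B3->S, B2->T, B4->T; covered: B1=T, B1=F, B2=T, B3=S, B4=T
#2 (d=5, g=16) -> B1->T, B1->T, B1->T, B1->T, B1->T, B1->F, B3->S, B2->T, B4->F; covered: B1=T, B1=F, B2=T, B3=S, B4=F
#3 (d=7, g=15) -> B1->T, B1->T, B1->T, B1->T, B1->F, B3->S, B2->T, B4->F; covered: B1=T, B1=F, B2=T, B3=S, B4=F
#4 (d=4, g=10) -> B1->T, B1->T, B1->F, B3->S, B2->T, B4->F; covered: B1=T, B1=F, B2=T, B3=S, B4=F
#5 (d=4, g=13) -> B1->T, B1->T, B1->T, B1->F, B3->S, B2->T, B4->F; covered: B1=T, B1=F, B2=T, B3=S, B4=F
#6 (d=7, g=5) -> B1->F, B3->S, B2->T, B4->F; covered: B1=F, B2=T, B3=S, B4=F
together the pool reaches 6 outcomes: B1=T, B1=F, B2=T, B3=S, B4=T, B4=F
checked all size-1 subsets: none covers 6 outcomes (max 5/6)
inputs {1, 2} (size 2) cover everything; no size-2 subset with a lexicographically smaller index list covers all 6

Answer: 2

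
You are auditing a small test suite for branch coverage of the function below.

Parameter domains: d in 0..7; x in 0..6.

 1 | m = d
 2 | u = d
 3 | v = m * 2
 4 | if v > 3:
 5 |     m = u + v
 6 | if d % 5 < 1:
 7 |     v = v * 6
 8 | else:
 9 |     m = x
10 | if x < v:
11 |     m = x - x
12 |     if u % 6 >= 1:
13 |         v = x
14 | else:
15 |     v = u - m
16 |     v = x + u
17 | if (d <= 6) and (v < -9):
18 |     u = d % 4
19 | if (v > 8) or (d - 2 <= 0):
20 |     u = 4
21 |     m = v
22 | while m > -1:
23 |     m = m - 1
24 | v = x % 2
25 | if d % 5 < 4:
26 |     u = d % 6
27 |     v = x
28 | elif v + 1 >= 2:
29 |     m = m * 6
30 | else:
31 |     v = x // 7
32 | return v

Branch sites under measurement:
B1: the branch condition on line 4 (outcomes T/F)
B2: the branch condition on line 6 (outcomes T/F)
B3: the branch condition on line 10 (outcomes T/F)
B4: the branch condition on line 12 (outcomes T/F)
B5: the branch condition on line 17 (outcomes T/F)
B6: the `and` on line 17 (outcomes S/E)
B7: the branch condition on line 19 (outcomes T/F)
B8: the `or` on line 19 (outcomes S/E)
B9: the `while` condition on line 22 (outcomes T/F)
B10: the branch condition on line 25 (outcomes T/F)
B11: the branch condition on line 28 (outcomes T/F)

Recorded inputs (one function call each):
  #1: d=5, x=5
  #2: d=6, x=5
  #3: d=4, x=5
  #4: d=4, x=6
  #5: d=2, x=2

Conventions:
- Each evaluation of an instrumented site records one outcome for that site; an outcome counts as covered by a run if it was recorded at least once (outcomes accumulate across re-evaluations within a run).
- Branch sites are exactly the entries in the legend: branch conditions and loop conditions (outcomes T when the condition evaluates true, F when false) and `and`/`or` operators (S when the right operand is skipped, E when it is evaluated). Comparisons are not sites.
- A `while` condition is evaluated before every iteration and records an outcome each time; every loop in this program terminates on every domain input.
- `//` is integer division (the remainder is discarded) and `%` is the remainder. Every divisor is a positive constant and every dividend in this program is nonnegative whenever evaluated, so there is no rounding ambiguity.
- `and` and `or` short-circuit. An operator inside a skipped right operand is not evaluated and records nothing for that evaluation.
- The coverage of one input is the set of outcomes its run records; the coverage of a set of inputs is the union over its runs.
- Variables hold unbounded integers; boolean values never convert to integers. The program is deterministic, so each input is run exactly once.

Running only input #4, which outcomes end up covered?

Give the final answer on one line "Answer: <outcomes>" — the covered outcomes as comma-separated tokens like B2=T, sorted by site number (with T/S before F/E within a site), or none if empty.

Running input #4 (d=4, x=6), event by event:
  B1->T, B2->F, B3->T, B4->T, B6->E, B5->F, B8->E, B7->F, B9->T, B9->F
  B10->F, B11->F
as a set, this run covers: B1=T, B2=F, B3=T, B4=T, B5=F, B6=E, B7=F, B8=E, B9=T, B9=F, B10=F, B11=F

Answer: B1=T, B2=F, B3=T, B4=T, B5=F, B6=E, B7=F, B8=E, B9=T, B9=F, B10=F, B11=F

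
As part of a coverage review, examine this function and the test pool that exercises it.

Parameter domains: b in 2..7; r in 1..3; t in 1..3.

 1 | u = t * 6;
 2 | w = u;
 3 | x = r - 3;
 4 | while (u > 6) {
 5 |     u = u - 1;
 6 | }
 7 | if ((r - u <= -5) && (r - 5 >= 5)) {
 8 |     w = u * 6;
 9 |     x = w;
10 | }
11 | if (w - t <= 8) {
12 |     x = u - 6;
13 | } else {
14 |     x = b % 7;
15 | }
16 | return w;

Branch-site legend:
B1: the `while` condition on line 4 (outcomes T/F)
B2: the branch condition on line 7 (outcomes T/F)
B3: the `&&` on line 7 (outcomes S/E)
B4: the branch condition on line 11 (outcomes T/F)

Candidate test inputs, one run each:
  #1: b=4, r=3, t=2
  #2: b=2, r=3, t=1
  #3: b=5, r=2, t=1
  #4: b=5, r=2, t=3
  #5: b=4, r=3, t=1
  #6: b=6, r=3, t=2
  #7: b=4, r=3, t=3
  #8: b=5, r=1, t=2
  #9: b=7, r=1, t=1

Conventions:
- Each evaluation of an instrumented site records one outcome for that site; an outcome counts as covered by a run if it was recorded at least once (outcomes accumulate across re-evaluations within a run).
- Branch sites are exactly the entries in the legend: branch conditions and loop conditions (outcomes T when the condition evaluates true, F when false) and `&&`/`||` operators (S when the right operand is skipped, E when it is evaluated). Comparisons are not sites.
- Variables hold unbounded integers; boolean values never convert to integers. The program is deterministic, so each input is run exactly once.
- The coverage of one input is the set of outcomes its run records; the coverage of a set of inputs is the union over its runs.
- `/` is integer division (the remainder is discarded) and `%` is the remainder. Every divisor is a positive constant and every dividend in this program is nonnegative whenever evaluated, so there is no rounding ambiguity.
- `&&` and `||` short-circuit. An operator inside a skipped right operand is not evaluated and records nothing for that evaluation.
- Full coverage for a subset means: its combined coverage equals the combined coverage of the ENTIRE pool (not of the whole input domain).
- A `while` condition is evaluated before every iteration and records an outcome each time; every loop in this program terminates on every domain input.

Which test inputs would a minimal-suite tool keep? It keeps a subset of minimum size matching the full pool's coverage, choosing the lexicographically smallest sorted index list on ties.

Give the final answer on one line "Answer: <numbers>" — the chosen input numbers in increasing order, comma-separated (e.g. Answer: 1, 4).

run #1 (b=4, r=3, t=2) runs B1->T, B1->T, B1->T, B1->T, B1->T, B1->T, B1->F, B3->S, B2->F, B4->F; records B1=T, B1=F, B2=F, B3=S, B4=F
run #2 (b=2, r=3, t=1) runs B1->F, B3->S, B2->F, B4->T; records B1=F, B2=F, B3=S, B4=T
run #3 (b=5, r=2, t=1) runs B1->F, B3->S, B2->F, B4->T; records B1=F, B2=F, B3=S, B4=T
run #4 (b=5, r=2, t=3) runs B1->T, B1->T, B1->T, B1->T, B1->T, B1->T, B1->T, B1->T, B1->T, B1->T, B1->T, B1->T, B1->F, B3->S, ...; records B1=T, B1=F, B2=F, B3=S, B4=F
run #5 (b=4, r=3, t=1) runs B1->F, B3->S, B2->F, B4->T; records B1=F, B2=F, B3=S, B4=T
run #6 (b=6, r=3, t=2) runs B1->T, B1->T, B1->T, B1->T, B1->T, B1->T, B1->F, B3->S, B2->F, B4->F; records B1=T, B1=F, B2=F, B3=S, B4=F
run #7 (b=4, r=3, t=3) runs B1->T, B1->T, B1->T, B1->T, B1->T, B1->T, B1->T, B1->T, B1->T, B1->T, B1->T, B1->T, B1->F, B3->S, ...; records B1=T, B1=F, B2=F, B3=S, B4=F
run #8 (b=5, r=1, t=2) runs B1->T, B1->T, B1->T, B1->T, B1->T, B1->T, B1->F, B3->E, B2->F, B4->F; records B1=T, B1=F, B2=F, B3=E, B4=F
run #9 (b=7, r=1, t=1) runs B1->F, B3->E, B2->F, B4->T; records B1=F, B2=F, B3=E, B4=T
together the pool reaches 7 outcomes: B1=T, B1=F, B2=F, B3=S, B3=E, B4=T, B4=F
every size-1 subset falls short of the 7 outcomes (best: 5/7)
inputs {1, 9} (size 2) cover everything; no size-2 subset with a lexicographically smaller index list covers all 7

Answer: 1, 9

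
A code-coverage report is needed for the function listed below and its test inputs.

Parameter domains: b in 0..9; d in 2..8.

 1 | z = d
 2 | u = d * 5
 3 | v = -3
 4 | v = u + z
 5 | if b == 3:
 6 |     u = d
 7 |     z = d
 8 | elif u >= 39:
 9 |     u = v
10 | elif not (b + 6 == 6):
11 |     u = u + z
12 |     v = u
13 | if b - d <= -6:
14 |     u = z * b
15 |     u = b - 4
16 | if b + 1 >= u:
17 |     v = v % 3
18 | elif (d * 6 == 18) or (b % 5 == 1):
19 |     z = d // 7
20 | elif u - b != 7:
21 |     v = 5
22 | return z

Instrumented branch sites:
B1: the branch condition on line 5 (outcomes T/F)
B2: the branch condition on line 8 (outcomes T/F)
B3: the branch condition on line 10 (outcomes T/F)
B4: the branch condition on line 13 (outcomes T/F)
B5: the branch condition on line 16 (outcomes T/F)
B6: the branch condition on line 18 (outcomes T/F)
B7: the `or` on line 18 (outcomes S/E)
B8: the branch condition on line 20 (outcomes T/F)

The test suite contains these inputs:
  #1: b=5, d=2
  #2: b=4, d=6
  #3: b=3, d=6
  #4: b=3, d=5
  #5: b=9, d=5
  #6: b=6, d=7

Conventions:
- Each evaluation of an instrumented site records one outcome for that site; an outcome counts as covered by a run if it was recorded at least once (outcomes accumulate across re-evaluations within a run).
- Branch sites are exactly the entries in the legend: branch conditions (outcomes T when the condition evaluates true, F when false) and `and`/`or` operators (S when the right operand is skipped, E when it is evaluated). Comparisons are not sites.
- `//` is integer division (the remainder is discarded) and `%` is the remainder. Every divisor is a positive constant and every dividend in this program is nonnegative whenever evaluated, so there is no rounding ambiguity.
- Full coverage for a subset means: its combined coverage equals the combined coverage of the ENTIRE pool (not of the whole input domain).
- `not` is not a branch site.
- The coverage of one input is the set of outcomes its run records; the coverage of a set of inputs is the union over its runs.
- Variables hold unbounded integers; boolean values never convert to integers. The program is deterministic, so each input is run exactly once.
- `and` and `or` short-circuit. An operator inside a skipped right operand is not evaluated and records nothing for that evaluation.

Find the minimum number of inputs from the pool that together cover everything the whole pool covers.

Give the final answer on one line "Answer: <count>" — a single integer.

test 1 (b=5, d=2) fires B1->F, B2->F, B3->T, B4->F, B5->F, B7->E, B6->F, B8->F; hits B1=F, B2=F, B3=T, B4=F, B5=F, B6=F, B7=E, B8=F
test 2 (b=4, d=6) fires B1->F, B2->F, B3->T, B4->F, B5->F, B7->E, B6->F, B8->T; hits B1=F, B2=F, B3=T, B4=F, B5=F, B6=F, B7=E, B8=T
test 3 (b=3, d=6) fires B1->T, B4->F, B5->F, B7->E, B6->F, B8->T; hits B1=T, B4=F, B5=F, B6=F, B7=E, B8=T
test 4 (b=3, d=5) fires B1->T, B4->F, B5->F, B7->E, B6->F, B8->T; hits B1=T, B4=F, B5=F, B6=F, B7=E, B8=T
test 5 (b=9, d=5) fires B1->F, B2->F, B3->T, B4->F, B5->F, B7->E, B6->F, B8->T; hits B1=F, B2=F, B3=T, B4=F, B5=F, B6=F, B7=E, B8=T
test 6 (b=6, d=7) fires B1->F, B2->F, B3->T, B4->F, B5->F, B7->E, B6->T; hits B1=F, B2=F, B3=T, B4=F, B5=F, B6=T, B7=E
union over all inputs: B1=T, B1=F, B2=F, B3=T, B4=F, B5=F, B6=T, B6=F, B7=E, B8=T, B8=F (11 outcomes)
every size-1 subset falls short of the 11 outcomes (best: 8/11)
every size-2 subset falls short of the 11 outcomes (best: 10/11)
inputs {1, 3, 6} (size 3) cover everything; no size-3 subset with a lexicographically smaller index list covers all 11

Answer: 3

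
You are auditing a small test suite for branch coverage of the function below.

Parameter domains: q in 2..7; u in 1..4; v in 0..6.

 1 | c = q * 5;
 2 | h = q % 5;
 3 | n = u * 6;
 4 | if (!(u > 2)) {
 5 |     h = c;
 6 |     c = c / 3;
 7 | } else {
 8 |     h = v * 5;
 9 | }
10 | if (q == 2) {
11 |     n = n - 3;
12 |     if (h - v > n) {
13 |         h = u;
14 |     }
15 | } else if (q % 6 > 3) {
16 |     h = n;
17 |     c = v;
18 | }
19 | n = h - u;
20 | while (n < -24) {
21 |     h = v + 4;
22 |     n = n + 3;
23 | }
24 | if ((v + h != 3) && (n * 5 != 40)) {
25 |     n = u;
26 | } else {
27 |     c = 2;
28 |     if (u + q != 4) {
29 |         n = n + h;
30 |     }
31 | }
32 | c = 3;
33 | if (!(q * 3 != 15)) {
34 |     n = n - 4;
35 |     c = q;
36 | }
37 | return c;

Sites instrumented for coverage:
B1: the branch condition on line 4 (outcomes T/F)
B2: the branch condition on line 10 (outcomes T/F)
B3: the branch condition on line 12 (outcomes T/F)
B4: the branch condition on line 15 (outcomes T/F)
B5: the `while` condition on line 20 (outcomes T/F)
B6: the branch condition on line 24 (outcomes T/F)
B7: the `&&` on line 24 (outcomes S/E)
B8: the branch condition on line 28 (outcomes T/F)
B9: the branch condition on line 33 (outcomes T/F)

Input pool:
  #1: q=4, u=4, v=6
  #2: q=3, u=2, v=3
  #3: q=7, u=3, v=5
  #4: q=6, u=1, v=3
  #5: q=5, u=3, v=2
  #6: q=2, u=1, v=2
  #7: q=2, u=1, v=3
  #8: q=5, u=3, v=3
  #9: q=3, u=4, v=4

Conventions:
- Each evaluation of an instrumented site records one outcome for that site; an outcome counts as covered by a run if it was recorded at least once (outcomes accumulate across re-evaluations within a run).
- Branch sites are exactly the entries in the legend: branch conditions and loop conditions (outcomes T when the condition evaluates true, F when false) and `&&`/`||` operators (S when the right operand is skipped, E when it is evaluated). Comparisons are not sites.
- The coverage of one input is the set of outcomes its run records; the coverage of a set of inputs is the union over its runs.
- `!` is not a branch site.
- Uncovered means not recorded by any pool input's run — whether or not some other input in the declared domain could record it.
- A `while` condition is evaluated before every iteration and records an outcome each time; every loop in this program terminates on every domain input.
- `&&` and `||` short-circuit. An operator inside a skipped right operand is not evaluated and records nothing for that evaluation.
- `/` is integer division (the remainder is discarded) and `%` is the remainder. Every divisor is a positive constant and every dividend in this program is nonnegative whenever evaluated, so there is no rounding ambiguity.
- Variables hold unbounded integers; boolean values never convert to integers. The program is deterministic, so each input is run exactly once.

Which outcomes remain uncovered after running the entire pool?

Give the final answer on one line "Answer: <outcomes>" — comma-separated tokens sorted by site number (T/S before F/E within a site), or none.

input #1, q=4, u=4, v=6: events B1->F, B2->F, B4->T, B5->F, B7->E, B6->T, B9->F; outcomes B1=F, B2=F, B4=T, B5=F, B6=T, B7=E, B9=F
input #2, q=3, u=2, v=3: events B1->T, B2->F, B4->F, B5->F, B7->E, B6->T, B9->F; outcomes B1=T, B2=F, B4=F, B5=F, B6=T, B7=E, B9=F
input #3, q=7, u=3, v=5: events B1->F, B2->F, B4->F, B5->F, B7->E, B6->T, B9->F; outcomes B1=F, B2=F, B4=F, B5=F, B6=T, B7=E, B9=F
input #4, q=6, u=1, v=3: events B1->T, B2->F, B4->F, B5->F, B7->E, B6->T, B9->F; outcomes B1=T, B2=F, B4=F, B5=F, B6=T, B7=E, B9=F
input #5, q=5, u=3, v=2: events B1->F, B2->F, B4->T, B5->F, B7->E, B6->T, B9->T; outcomes B1=F, B2=F, B4=T, B5=F, B6=T, B7=E, B9=T
input #6, q=2, u=1, v=2: events B1->T, B2->T, B3->T, B5->F, B7->S, B6->F, B8->T, B9->F; outcomes B1=T, B2=T, B3=T, B5=F, B6=F, B7=S, B8=T, B9=F
input #7, q=2, u=1, v=3: events B1->T, B2->T, B3->T, B5->F, B7->E, B6->T, B9->F; outcomes B1=T, B2=T, B3=T, B5=F, B6=T, B7=E, B9=F
input #8, q=5, u=3, v=3: events B1->F, B2->F, B4->T, B5->F, B7->E, B6->T, B9->T; outcomes B1=F, B2=F, B4=T, B5=F, B6=T, B7=E, B9=T
input #9, q=3, u=4, v=4: events B1->F, B2->F, B4->F, B5->F, B7->E, B6->T, B9->F; outcomes B1=F, B2=F, B4=F, B5=F, B6=T, B7=E, B9=F
union over the pool: B1=T, B1=F, B2=T, B2=F, B3=T, B4=T, B4=F, B5=F, B6=T, B6=F, B7=S, B7=E, B8=T, B9=T, B9=F
uncovered (3 of 18): B3=F, B5=T, B8=F

Answer: B3=F, B5=T, B8=F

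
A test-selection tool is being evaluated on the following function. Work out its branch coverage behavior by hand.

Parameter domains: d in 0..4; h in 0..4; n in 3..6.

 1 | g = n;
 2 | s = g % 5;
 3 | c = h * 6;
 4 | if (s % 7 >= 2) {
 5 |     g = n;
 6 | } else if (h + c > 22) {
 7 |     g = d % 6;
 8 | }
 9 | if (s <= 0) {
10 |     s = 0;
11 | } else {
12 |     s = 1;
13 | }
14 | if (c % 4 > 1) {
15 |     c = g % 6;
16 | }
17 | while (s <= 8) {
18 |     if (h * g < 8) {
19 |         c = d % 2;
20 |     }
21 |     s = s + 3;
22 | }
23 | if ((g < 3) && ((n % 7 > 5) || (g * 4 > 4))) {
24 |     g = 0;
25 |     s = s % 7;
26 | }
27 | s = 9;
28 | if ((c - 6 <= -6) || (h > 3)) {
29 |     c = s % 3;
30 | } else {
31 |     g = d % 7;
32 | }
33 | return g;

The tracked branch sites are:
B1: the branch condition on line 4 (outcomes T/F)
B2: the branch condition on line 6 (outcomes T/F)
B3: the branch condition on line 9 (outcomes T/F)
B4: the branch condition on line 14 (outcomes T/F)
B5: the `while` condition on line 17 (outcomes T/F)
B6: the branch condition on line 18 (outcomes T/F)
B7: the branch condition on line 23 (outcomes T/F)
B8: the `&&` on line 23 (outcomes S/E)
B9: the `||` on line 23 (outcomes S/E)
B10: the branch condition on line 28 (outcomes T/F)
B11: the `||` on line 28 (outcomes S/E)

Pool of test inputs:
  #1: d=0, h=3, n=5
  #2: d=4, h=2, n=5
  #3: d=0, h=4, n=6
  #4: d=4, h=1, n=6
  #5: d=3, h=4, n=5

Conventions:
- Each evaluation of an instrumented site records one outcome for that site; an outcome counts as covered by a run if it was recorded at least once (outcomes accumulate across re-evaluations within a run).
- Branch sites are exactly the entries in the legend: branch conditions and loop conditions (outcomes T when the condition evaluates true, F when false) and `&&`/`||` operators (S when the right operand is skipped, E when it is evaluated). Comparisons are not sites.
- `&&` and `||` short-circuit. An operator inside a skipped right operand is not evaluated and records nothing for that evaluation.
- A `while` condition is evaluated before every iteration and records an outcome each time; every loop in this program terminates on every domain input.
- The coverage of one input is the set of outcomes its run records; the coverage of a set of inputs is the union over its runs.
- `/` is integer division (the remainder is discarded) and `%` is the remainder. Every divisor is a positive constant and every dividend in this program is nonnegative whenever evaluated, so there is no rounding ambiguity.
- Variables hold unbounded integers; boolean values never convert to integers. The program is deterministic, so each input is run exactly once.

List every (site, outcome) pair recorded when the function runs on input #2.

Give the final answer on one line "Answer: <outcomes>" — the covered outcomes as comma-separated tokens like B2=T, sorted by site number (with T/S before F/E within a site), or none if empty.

Simulating input #2 (d=4, h=2, n=5) step by step:
  B1->F, B2->F, B3->T, B4->F, B5->T, B6->F, B5->T, B6->F, B5->T, B6->F
  B5->F, B8->S, B7->F, B11->E, B10->F
as a set, this run covers: B1=F, B2=F, B3=T, B4=F, B5=T, B5=F, B6=F, B7=F, B8=S, B10=F, B11=E

Answer: B1=F, B2=F, B3=T, B4=F, B5=T, B5=F, B6=F, B7=F, B8=S, B10=F, B11=E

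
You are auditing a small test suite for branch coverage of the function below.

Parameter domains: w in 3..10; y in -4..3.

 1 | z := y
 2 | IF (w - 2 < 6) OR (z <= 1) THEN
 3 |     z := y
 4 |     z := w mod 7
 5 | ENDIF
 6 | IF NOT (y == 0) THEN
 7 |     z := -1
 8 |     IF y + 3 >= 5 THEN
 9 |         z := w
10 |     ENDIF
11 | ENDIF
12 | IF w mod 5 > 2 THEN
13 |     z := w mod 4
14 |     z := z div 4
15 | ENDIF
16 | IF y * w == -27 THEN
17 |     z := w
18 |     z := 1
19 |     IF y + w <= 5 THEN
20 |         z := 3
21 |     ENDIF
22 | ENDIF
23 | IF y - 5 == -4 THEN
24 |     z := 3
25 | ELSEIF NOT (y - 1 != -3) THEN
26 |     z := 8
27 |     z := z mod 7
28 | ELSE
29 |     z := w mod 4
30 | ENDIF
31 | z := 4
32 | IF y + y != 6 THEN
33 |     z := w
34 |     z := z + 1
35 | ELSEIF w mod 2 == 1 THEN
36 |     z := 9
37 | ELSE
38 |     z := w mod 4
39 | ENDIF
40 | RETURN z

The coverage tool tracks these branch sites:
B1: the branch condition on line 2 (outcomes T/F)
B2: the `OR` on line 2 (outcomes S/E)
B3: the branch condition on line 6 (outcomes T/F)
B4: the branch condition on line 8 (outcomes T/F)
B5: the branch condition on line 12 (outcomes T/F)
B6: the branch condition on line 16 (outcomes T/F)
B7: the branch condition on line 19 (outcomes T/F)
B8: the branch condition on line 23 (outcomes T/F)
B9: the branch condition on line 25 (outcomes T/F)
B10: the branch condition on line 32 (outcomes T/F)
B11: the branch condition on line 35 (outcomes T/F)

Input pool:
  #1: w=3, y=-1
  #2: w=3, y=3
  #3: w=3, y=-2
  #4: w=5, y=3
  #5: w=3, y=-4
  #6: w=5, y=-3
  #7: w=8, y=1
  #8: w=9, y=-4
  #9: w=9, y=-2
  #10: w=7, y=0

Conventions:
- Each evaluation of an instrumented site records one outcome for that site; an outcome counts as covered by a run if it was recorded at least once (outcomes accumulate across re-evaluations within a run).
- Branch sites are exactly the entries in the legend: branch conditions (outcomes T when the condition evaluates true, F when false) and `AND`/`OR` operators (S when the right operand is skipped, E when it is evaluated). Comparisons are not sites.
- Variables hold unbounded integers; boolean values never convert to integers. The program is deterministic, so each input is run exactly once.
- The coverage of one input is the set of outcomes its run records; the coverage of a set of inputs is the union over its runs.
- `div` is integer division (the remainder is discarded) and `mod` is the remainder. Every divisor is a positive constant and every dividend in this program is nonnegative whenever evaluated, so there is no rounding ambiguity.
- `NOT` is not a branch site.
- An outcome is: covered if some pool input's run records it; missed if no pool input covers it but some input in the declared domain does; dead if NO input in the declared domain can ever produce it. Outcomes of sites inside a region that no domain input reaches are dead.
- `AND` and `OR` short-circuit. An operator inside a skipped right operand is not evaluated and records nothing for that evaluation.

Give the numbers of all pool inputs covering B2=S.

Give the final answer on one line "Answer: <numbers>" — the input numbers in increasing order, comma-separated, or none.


input #1 (w=3, y=-1): covers B2=S
input #2 (w=3, y=3): covers B2=S
input #3 (w=3, y=-2): covers B2=S
input #4 (w=5, y=3): covers B2=S
input #5 (w=3, y=-4): covers B2=S
input #6 (w=5, y=-3): covers B2=S
input #7 (w=8, y=1): misses B2=S
input #8 (w=9, y=-4): misses B2=S
input #9 (w=9, y=-2): misses B2=S
input #10 (w=7, y=0): covers B2=S
Answer: 1, 2, 3, 4, 5, 6, 10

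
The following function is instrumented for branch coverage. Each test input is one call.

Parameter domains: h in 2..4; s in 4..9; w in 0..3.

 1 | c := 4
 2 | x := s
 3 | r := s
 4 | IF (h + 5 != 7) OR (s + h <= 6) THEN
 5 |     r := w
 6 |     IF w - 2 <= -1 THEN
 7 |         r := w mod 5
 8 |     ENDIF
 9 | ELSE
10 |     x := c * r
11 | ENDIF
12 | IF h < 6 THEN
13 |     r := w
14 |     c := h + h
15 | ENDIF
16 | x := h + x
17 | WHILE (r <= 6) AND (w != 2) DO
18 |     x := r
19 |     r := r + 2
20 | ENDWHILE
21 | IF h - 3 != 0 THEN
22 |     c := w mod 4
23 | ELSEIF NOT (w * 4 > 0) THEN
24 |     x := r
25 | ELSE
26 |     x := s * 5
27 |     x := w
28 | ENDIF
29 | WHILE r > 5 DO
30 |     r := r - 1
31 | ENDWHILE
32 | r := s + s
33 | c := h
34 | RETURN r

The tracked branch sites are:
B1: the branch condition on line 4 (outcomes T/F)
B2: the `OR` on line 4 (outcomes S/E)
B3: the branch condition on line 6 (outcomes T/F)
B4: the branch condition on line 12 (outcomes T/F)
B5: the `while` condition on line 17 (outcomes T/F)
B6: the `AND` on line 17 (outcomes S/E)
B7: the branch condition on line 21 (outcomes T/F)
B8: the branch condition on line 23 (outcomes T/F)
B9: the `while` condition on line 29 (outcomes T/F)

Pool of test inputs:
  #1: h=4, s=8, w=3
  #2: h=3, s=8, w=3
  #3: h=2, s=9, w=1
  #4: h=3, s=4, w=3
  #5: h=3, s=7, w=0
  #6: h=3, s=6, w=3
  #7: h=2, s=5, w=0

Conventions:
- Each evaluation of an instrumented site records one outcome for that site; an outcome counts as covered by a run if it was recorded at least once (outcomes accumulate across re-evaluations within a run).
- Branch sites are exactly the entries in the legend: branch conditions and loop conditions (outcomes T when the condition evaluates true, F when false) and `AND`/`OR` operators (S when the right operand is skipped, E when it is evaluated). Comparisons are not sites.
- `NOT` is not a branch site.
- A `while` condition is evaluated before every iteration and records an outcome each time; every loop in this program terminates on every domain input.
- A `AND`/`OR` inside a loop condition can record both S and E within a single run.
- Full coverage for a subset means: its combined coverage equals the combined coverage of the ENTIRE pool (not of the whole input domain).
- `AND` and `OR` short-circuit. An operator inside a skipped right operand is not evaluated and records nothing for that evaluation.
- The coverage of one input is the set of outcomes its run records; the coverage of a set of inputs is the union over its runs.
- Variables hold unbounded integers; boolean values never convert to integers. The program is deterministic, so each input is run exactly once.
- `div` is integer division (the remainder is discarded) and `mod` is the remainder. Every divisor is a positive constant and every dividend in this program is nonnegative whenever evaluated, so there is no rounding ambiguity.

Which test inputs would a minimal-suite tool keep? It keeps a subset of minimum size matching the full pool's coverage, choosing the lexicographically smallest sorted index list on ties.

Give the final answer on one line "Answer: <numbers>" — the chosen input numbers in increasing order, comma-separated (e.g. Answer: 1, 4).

test 1 (h=4, s=8, w=3) fires B2->S, B1->T, B3->F, B4->T, B6->E, B5->T, B6->E, B5->T, B6->S, B5->F, B7->T, B9->T, B9->T, B9->F; hits B1=T, B2=S, B3=F, B4=T, B5=T, B5=F, B6=S, B6=E, B7=T, B9=T, B9=F
test 2 (h=3, s=8, w=3) fires B2->S, B1->T, B3->F, B4->T, B6->E, B5->T, B6->E, B5->T, B6->S, B5->F, B7->F, B8->F, B9->T, B9->T, ...; hits B1=T, B2=S, B3=F, B4=T, B5=T, B5=F, B6=S, B6=E, B7=F, B8=F, B9=T, B9=F
test 3 (h=2, s=9, w=1) fires B2->E, B1->F, B4->T, B6->E, B5->T, B6->E, B5->T, B6->E, B5->T, B6->S, B5->F, B7->T, B9->T, B9->T, ...; hits B1=F, B2=E, B4=T, B5=T, B5=F, B6=S, B6=E, B7=T, B9=T, B9=F
test 4 (h=3, s=4, w=3) fires B2->S, B1->T, B3->F, B4->T, B6->E, B5->T, B6->E, B5->T, B6->S, B5->F, B7->F, B8->F, B9->T, B9->T, ...; hits B1=T, B2=S, B3=F, B4=T, B5=T, B5=F, B6=S, B6=E, B7=F, B8=F, B9=T, B9=F
test 5 (h=3, s=7, w=0) fires B2->S, B1->T, B3->T, B4->T, B6->E, B5->T, B6->E, B5->T, B6->E, B5->T, B6->E, B5->T, B6->S, B5->F, ...; hits B1=T, B2=S, B3=T, B4=T, B5=T, B5=F, B6=S, B6=E, B7=F, B8=T, B9=T, B9=F
test 6 (h=3, s=6, w=3) fires B2->S, B1->T, B3->F, B4->T, B6->E, B5->T, B6->E, B5->T, B6->S, B5->F, B7->F, B8->F, B9->T, B9->T, ...; hits B1=T, B2=S, B3=F, B4=T, B5=T, B5=F, B6=S, B6=E, B7=F, B8=F, B9=T, B9=F
test 7 (h=2, s=5, w=0) fires B2->E, B1->F, B4->T, B6->E, B5->T, B6->E, B5->T, B6->E, B5->T, B6->E, B5->T, B6->S, B5->F, B7->T, ...; hits B1=F, B2=E, B4=T, B5=T, B5=F, B6=S, B6=E, B7=T, B9=T, B9=F
the full pool covers 17 outcomes: B1=T, B1=F, B2=S, B2=E, B3=T, B3=F, B4=T, B5=T, B5=F, B6=S, B6=E, B7=T, B7=F, B8=T, B8=F, B9=T, B9=F
every size-1 subset falls short of the 17 outcomes (best: 12/17)
every size-2 subset falls short of the 17 outcomes (best: 15/17)
at size 3, {2, 3, 5} reaches all 17 outcomes; every lexicographically earlier size-3 subset fails

Answer: 2, 3, 5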